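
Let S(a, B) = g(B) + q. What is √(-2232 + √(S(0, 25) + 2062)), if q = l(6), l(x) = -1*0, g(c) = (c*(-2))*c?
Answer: √(-2232 + 2*√203) ≈ 46.942*I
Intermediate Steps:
g(c) = -2*c² (g(c) = (-2*c)*c = -2*c²)
l(x) = 0
q = 0
S(a, B) = -2*B² (S(a, B) = -2*B² + 0 = -2*B²)
√(-2232 + √(S(0, 25) + 2062)) = √(-2232 + √(-2*25² + 2062)) = √(-2232 + √(-2*625 + 2062)) = √(-2232 + √(-1250 + 2062)) = √(-2232 + √812) = √(-2232 + 2*√203)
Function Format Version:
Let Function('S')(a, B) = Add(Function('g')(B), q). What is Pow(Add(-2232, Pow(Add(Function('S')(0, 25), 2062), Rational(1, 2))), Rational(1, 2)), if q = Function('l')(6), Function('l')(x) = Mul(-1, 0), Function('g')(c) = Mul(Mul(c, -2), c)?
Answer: Pow(Add(-2232, Mul(2, Pow(203, Rational(1, 2)))), Rational(1, 2)) ≈ Mul(46.942, I)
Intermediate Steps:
Function('g')(c) = Mul(-2, Pow(c, 2)) (Function('g')(c) = Mul(Mul(-2, c), c) = Mul(-2, Pow(c, 2)))
Function('l')(x) = 0
q = 0
Function('S')(a, B) = Mul(-2, Pow(B, 2)) (Function('S')(a, B) = Add(Mul(-2, Pow(B, 2)), 0) = Mul(-2, Pow(B, 2)))
Pow(Add(-2232, Pow(Add(Function('S')(0, 25), 2062), Rational(1, 2))), Rational(1, 2)) = Pow(Add(-2232, Pow(Add(Mul(-2, Pow(25, 2)), 2062), Rational(1, 2))), Rational(1, 2)) = Pow(Add(-2232, Pow(Add(Mul(-2, 625), 2062), Rational(1, 2))), Rational(1, 2)) = Pow(Add(-2232, Pow(Add(-1250, 2062), Rational(1, 2))), Rational(1, 2)) = Pow(Add(-2232, Pow(812, Rational(1, 2))), Rational(1, 2)) = Pow(Add(-2232, Mul(2, Pow(203, Rational(1, 2)))), Rational(1, 2))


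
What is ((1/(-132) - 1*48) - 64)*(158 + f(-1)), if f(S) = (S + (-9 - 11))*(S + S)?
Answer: -739250/33 ≈ -22402.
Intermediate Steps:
f(S) = 2*S*(-20 + S) (f(S) = (S - 20)*(2*S) = (-20 + S)*(2*S) = 2*S*(-20 + S))
((1/(-132) - 1*48) - 64)*(158 + f(-1)) = ((1/(-132) - 1*48) - 64)*(158 + 2*(-1)*(-20 - 1)) = ((-1/132 - 48) - 64)*(158 + 2*(-1)*(-21)) = (-6337/132 - 64)*(158 + 42) = -14785/132*200 = -739250/33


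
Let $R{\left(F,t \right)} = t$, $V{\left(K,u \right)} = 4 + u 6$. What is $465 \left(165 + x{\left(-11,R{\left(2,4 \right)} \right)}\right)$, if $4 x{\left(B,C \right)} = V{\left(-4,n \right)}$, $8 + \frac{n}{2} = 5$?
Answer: $73005$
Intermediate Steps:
$n = -6$ ($n = -16 + 2 \cdot 5 = -16 + 10 = -6$)
$V{\left(K,u \right)} = 4 + 6 u$
$x{\left(B,C \right)} = -8$ ($x{\left(B,C \right)} = \frac{4 + 6 \left(-6\right)}{4} = \frac{4 - 36}{4} = \frac{1}{4} \left(-32\right) = -8$)
$465 \left(165 + x{\left(-11,R{\left(2,4 \right)} \right)}\right) = 465 \left(165 - 8\right) = 465 \cdot 157 = 73005$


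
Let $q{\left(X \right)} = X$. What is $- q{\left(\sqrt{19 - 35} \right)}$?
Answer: $- 4 i \approx - 4.0 i$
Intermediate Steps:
$- q{\left(\sqrt{19 - 35} \right)} = - \sqrt{19 - 35} = - \sqrt{-16} = - 4 i$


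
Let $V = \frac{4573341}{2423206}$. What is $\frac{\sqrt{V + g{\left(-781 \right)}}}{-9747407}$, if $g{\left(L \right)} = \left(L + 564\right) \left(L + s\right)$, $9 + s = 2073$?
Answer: $- \frac{5 i \sqrt{65391922980229358}}{23619975126842} \approx - 5.4132 \cdot 10^{-5} i$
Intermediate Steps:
$s = 2064$ ($s = -9 + 2073 = 2064$)
$V = \frac{4573341}{2423206}$ ($V = 4573341 \cdot \frac{1}{2423206} = \frac{4573341}{2423206} \approx 1.8873$)
$g{\left(L \right)} = \left(564 + L\right) \left(2064 + L\right)$ ($g{\left(L \right)} = \left(L + 564\right) \left(L + 2064\right) = \left(564 + L\right) \left(2064 + L\right)$)
$\frac{\sqrt{V + g{\left(-781 \right)}}}{-9747407} = \frac{\sqrt{\frac{4573341}{2423206} + \left(1164096 + \left(-781\right)^{2} + 2628 \left(-781\right)\right)}}{-9747407} = \sqrt{\frac{4573341}{2423206} + \left(1164096 + 609961 - 2052468\right)} \left(- \frac{1}{9747407}\right) = \sqrt{\frac{4573341}{2423206} - 278411} \left(- \frac{1}{9747407}\right) = \sqrt{- \frac{674642632325}{2423206}} \left(- \frac{1}{9747407}\right) = \frac{5 i \sqrt{65391922980229358}}{2423206} \left(- \frac{1}{9747407}\right) = - \frac{5 i \sqrt{65391922980229358}}{23619975126842}$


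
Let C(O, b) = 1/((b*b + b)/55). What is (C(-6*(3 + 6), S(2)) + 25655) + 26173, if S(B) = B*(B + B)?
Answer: 3731671/72 ≈ 51829.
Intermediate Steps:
S(B) = 2*B² (S(B) = B*(2*B) = 2*B²)
C(O, b) = 1/(b/55 + b²/55) (C(O, b) = 1/((b² + b)*(1/55)) = 1/((b + b²)*(1/55)) = 1/(b/55 + b²/55))
(C(-6*(3 + 6), S(2)) + 25655) + 26173 = (55/(((2*2²))*(1 + 2*2²)) + 25655) + 26173 = (55/(((2*4))*(1 + 2*4)) + 25655) + 26173 = (55/(8*(1 + 8)) + 25655) + 26173 = (55*(⅛)/9 + 25655) + 26173 = (55*(⅛)*(⅑) + 25655) + 26173 = (55/72 + 25655) + 26173 = 1847215/72 + 26173 = 3731671/72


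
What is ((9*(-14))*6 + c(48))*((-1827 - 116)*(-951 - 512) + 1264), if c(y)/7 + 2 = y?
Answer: -1234240882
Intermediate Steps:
c(y) = -14 + 7*y
((9*(-14))*6 + c(48))*((-1827 - 116)*(-951 - 512) + 1264) = ((9*(-14))*6 + (-14 + 7*48))*((-1827 - 116)*(-951 - 512) + 1264) = (-126*6 + (-14 + 336))*(-1943*(-1463) + 1264) = (-756 + 322)*(2842609 + 1264) = -434*2843873 = -1234240882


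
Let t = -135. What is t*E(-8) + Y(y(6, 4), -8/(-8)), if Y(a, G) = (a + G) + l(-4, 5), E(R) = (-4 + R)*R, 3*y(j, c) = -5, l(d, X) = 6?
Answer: -38864/3 ≈ -12955.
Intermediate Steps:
y(j, c) = -5/3 (y(j, c) = (⅓)*(-5) = -5/3)
E(R) = R*(-4 + R)
Y(a, G) = 6 + G + a (Y(a, G) = (a + G) + 6 = (G + a) + 6 = 6 + G + a)
t*E(-8) + Y(y(6, 4), -8/(-8)) = -(-1080)*(-4 - 8) + (6 - 8/(-8) - 5/3) = -(-1080)*(-12) + (6 - 8*(-⅛) - 5/3) = -135*96 + (6 + 1 - 5/3) = -12960 + 16/3 = -38864/3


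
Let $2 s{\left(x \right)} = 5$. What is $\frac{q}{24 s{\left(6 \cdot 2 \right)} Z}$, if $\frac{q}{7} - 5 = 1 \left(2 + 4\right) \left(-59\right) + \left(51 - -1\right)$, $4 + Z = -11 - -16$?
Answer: $- \frac{693}{20} \approx -34.65$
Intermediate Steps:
$s{\left(x \right)} = \frac{5}{2}$ ($s{\left(x \right)} = \frac{1}{2} \cdot 5 = \frac{5}{2}$)
$Z = 1$ ($Z = -4 - -5 = -4 + \left(-11 + 16\right) = -4 + 5 = 1$)
$q = -2079$ ($q = 35 + 7 \left(1 \left(2 + 4\right) \left(-59\right) + \left(51 - -1\right)\right) = 35 + 7 \left(1 \cdot 6 \left(-59\right) + \left(51 + 1\right)\right) = 35 + 7 \left(6 \left(-59\right) + 52\right) = 35 + 7 \left(-354 + 52\right) = 35 + 7 \left(-302\right) = 35 - 2114 = -2079$)
$\frac{q}{24 s{\left(6 \cdot 2 \right)} Z} = - \frac{2079}{24 \cdot \frac{5}{2} \cdot 1} = - \frac{2079}{60 \cdot 1} = - \frac{2079}{60} = \left(-2079\right) \frac{1}{60} = - \frac{693}{20}$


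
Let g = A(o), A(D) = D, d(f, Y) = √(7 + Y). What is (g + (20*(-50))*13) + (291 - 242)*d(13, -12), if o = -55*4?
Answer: -13220 + 49*I*√5 ≈ -13220.0 + 109.57*I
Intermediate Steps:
o = -220
g = -220
(g + (20*(-50))*13) + (291 - 242)*d(13, -12) = (-220 + (20*(-50))*13) + (291 - 242)*√(7 - 12) = (-220 - 1000*13) + 49*√(-5) = (-220 - 13000) + 49*(I*√5) = -13220 + 49*I*√5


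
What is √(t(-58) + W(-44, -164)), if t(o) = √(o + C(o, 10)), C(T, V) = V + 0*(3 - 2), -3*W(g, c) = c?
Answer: 2*√(123 + 9*I*√3)/3 ≈ 7.4085 + 0.46759*I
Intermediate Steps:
W(g, c) = -c/3
C(T, V) = V (C(T, V) = V + 0*1 = V + 0 = V)
t(o) = √(10 + o) (t(o) = √(o + 10) = √(10 + o))
√(t(-58) + W(-44, -164)) = √(√(10 - 58) - ⅓*(-164)) = √(√(-48) + 164/3) = √(4*I*√3 + 164/3) = √(164/3 + 4*I*√3)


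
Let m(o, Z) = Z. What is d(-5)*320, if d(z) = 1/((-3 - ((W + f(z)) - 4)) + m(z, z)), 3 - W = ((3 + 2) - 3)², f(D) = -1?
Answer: -160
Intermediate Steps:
W = -1 (W = 3 - ((3 + 2) - 3)² = 3 - (5 - 3)² = 3 - 1*2² = 3 - 1*4 = 3 - 4 = -1)
d(z) = 1/(3 + z) (d(z) = 1/((-3 - ((-1 - 1) - 4)) + z) = 1/((-3 - (-2 - 4)) + z) = 1/((-3 - 1*(-6)) + z) = 1/((-3 + 6) + z) = 1/(3 + z))
d(-5)*320 = 320/(3 - 5) = 320/(-2) = -½*320 = -160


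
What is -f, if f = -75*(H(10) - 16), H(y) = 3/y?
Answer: -2355/2 ≈ -1177.5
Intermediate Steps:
f = 2355/2 (f = -75*(3/10 - 16) = -75*(-157/10) = 2355/2 ≈ 1177.5)
-f = -1*2355/2 = -2355/2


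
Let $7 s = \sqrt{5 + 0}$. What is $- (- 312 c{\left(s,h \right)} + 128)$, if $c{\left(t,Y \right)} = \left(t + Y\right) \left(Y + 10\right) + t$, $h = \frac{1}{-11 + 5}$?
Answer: $- \frac{1918}{3} + \frac{3380 \sqrt{5}}{7} \approx 440.37$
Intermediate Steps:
$s = \frac{\sqrt{5}}{7}$ ($s = \frac{\sqrt{5 + 0}}{7} = \frac{\sqrt{5}}{7} \approx 0.31944$)
$h = - \frac{1}{6}$ ($h = \frac{1}{-6} = - \frac{1}{6} \approx -0.16667$)
$c{\left(t,Y \right)} = t + \left(10 + Y\right) \left(Y + t\right)$ ($c{\left(t,Y \right)} = \left(Y + t\right) \left(10 + Y\right) + t = \left(10 + Y\right) \left(Y + t\right) + t = t + \left(10 + Y\right) \left(Y + t\right)$)
$- (- 312 c{\left(s,h \right)} + 128) = - (- 312 \left(\left(- \frac{1}{6}\right)^{2} + 10 \left(- \frac{1}{6}\right) + 11 \frac{\sqrt{5}}{7} - \frac{\frac{1}{7} \sqrt{5}}{6}\right) + 128) = - (- 312 \left(\frac{1}{36} - \frac{5}{3} + \frac{11 \sqrt{5}}{7} - \frac{\sqrt{5}}{42}\right) + 128) = - (- 312 \left(- \frac{59}{36} + \frac{65 \sqrt{5}}{42}\right) + 128) = - (\left(\frac{1534}{3} - \frac{3380 \sqrt{5}}{7}\right) + 128) = - (\frac{1918}{3} - \frac{3380 \sqrt{5}}{7}) = - \frac{1918}{3} + \frac{3380 \sqrt{5}}{7}$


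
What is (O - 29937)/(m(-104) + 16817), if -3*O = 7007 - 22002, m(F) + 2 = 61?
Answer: -18704/12657 ≈ -1.4778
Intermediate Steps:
m(F) = 59 (m(F) = -2 + 61 = 59)
O = 14995/3 (O = -(7007 - 22002)/3 = -1/3*(-14995) = 14995/3 ≈ 4998.3)
(O - 29937)/(m(-104) + 16817) = (14995/3 - 29937)/(59 + 16817) = -74816/3/16876 = -74816/3*1/16876 = -18704/12657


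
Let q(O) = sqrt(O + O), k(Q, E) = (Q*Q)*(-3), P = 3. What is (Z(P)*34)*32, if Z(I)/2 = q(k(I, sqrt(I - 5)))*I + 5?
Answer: 10880 + 19584*I*sqrt(6) ≈ 10880.0 + 47971.0*I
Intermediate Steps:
k(Q, E) = -3*Q**2 (k(Q, E) = Q**2*(-3) = -3*Q**2)
q(O) = sqrt(2)*sqrt(O) (q(O) = sqrt(2*O) = sqrt(2)*sqrt(O))
Z(I) = 10 + 2*I*sqrt(6)*sqrt(-I**2) (Z(I) = 2*((sqrt(2)*sqrt(-3*I**2))*I + 5) = 2*((sqrt(2)*(sqrt(3)*sqrt(-I**2)))*I + 5) = 2*((sqrt(6)*sqrt(-I**2))*I + 5) = 2*(I*sqrt(6)*sqrt(-I**2) + 5) = 2*(5 + I*sqrt(6)*sqrt(-I**2)) = 10 + 2*I*sqrt(6)*sqrt(-I**2))
(Z(P)*34)*32 = ((10 + 2*3*sqrt(6)*sqrt(-1*3**2))*34)*32 = ((10 + 2*3*sqrt(6)*sqrt(-1*9))*34)*32 = ((10 + 2*3*sqrt(6)*sqrt(-9))*34)*32 = ((10 + 2*3*sqrt(6)*(3*I))*34)*32 = ((10 + 18*I*sqrt(6))*34)*32 = (340 + 612*I*sqrt(6))*32 = 10880 + 19584*I*sqrt(6)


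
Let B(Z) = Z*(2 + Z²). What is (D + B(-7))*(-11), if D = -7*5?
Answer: 4312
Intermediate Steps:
D = -35
(D + B(-7))*(-11) = (-35 - 7*(2 + (-7)²))*(-11) = (-35 - 7*(2 + 49))*(-11) = (-35 - 7*51)*(-11) = (-35 - 357)*(-11) = -392*(-11) = 4312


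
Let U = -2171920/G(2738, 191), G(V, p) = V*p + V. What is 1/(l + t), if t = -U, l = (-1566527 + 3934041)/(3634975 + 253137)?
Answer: 3992118996/18924337607 ≈ 0.21095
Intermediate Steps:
G(V, p) = V + V*p
U = -135745/32856 (U = -2171920*1/(2738*(1 + 191)) = -2171920/(2738*192) = -2171920/525696 = -2171920*1/525696 = -135745/32856 ≈ -4.1315)
l = 1183757/1944056 (l = 2367514/3888112 = 2367514*(1/3888112) = 1183757/1944056 ≈ 0.60891)
t = 135745/32856 (t = -1*(-135745/32856) = 135745/32856 ≈ 4.1315)
1/(l + t) = 1/(1183757/1944056 + 135745/32856) = 1/(18924337607/3992118996) = 3992118996/18924337607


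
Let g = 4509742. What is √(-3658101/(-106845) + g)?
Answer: √5720327468023655/35615 ≈ 2123.6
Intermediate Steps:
√(-3658101/(-106845) + g) = √(-3658101/(-106845) + 4509742) = √(-3658101*(-1/106845) + 4509742) = √(1219367/35615 + 4509742) = √(160615680697/35615) = √5720327468023655/35615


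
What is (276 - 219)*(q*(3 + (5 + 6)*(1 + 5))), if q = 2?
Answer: 7866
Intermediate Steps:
(276 - 219)*(q*(3 + (5 + 6)*(1 + 5))) = (276 - 219)*(2*(3 + (5 + 6)*(1 + 5))) = 57*(2*(3 + 11*6)) = 57*(2*(3 + 66)) = 57*(2*69) = 57*138 = 7866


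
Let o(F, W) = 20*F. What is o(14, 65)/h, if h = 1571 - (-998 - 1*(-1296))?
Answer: 280/1273 ≈ 0.21995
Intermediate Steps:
h = 1273 (h = 1571 - (-998 + 1296) = 1571 - 1*298 = 1571 - 298 = 1273)
o(14, 65)/h = (20*14)/1273 = 280*(1/1273) = 280/1273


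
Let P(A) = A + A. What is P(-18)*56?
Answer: -2016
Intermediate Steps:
P(A) = 2*A
P(-18)*56 = (2*(-18))*56 = -36*56 = -2016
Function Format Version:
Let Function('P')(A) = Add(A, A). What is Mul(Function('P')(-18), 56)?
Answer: -2016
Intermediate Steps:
Function('P')(A) = Mul(2, A)
Mul(Function('P')(-18), 56) = Mul(Mul(2, -18), 56) = Mul(-36, 56) = -2016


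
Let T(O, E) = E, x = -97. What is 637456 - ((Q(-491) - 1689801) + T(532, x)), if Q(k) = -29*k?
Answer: 2313115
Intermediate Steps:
637456 - ((Q(-491) - 1689801) + T(532, x)) = 637456 - ((-29*(-491) - 1689801) - 97) = 637456 - ((14239 - 1689801) - 97) = 637456 - (-1675562 - 97) = 637456 - 1*(-1675659) = 637456 + 1675659 = 2313115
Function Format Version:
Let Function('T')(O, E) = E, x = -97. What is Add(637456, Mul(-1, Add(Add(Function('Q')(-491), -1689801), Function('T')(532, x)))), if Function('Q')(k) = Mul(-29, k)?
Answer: 2313115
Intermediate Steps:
Add(637456, Mul(-1, Add(Add(Function('Q')(-491), -1689801), Function('T')(532, x)))) = Add(637456, Mul(-1, Add(Add(Mul(-29, -491), -1689801), -97))) = Add(637456, Mul(-1, Add(Add(14239, -1689801), -97))) = Add(637456, Mul(-1, Add(-1675562, -97))) = Add(637456, Mul(-1, -1675659)) = Add(637456, 1675659) = 2313115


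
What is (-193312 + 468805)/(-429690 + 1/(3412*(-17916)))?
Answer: -16840719590256/26266688448481 ≈ -0.64114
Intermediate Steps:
(-193312 + 468805)/(-429690 + 1/(3412*(-17916))) = 275493/(-429690 + (1/3412)*(-1/17916)) = 275493/(-429690 - 1/61129392) = 275493/(-26266688448481/61129392) = 275493*(-61129392/26266688448481) = -16840719590256/26266688448481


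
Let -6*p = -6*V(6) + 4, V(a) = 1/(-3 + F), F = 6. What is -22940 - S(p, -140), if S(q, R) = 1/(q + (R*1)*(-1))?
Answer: -9611863/419 ≈ -22940.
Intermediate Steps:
V(a) = ⅓ (V(a) = 1/(-3 + 6) = 1/3 = ⅓)
p = -⅓ (p = -(-6*⅓ + 4)/6 = -(-2 + 4)/6 = -⅙*2 = -⅓ ≈ -0.33333)
S(q, R) = 1/(q - R) (S(q, R) = 1/(q + R*(-1)) = 1/(q - R))
-22940 - S(p, -140) = -22940 - 1/(-⅓ - 1*(-140)) = -22940 - 1/(-⅓ + 140) = -22940 - 1/419/3 = -22940 - 1*3/419 = -22940 - 3/419 = -9611863/419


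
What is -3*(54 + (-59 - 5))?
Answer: 30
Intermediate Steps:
-3*(54 + (-59 - 5)) = -3*(54 - 64) = -3*(-10) = 30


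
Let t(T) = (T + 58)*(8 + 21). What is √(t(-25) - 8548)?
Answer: I*√7591 ≈ 87.126*I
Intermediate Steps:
t(T) = 1682 + 29*T (t(T) = (58 + T)*29 = 1682 + 29*T)
√(t(-25) - 8548) = √((1682 + 29*(-25)) - 8548) = √((1682 - 725) - 8548) = √(957 - 8548) = √(-7591) = I*√7591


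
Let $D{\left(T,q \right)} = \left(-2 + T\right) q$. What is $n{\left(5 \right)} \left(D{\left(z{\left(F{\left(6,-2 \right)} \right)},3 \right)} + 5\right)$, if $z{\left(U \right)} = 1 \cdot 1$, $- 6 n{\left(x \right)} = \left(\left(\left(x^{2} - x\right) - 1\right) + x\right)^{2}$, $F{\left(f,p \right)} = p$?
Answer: $-192$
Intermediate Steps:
$n{\left(x \right)} = - \frac{\left(-1 + x^{2}\right)^{2}}{6}$ ($n{\left(x \right)} = - \frac{\left(\left(\left(x^{2} - x\right) - 1\right) + x\right)^{2}}{6} = - \frac{\left(\left(-1 + x^{2} - x\right) + x\right)^{2}}{6} = - \frac{\left(-1 + x^{2}\right)^{2}}{6}$)
$z{\left(U \right)} = 1$
$D{\left(T,q \right)} = q \left(-2 + T\right)$
$n{\left(5 \right)} \left(D{\left(z{\left(F{\left(6,-2 \right)} \right)},3 \right)} + 5\right) = - \frac{\left(-1 + 5^{2}\right)^{2}}{6} \left(3 \left(-2 + 1\right) + 5\right) = - \frac{\left(-1 + 25\right)^{2}}{6} \left(3 \left(-1\right) + 5\right) = - \frac{24^{2}}{6} \left(-3 + 5\right) = \left(- \frac{1}{6}\right) 576 \cdot 2 = \left(-96\right) 2 = -192$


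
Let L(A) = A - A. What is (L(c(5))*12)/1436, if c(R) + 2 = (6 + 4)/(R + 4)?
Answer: 0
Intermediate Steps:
c(R) = -2 + 10/(4 + R) (c(R) = -2 + (6 + 4)/(R + 4) = -2 + 10/(4 + R))
L(A) = 0
(L(c(5))*12)/1436 = (0*12)/1436 = 0*(1/1436) = 0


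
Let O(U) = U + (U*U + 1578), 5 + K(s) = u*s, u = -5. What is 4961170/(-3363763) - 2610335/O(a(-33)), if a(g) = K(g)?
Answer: -8916176756065/91958552894 ≈ -96.959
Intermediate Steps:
K(s) = -5 - 5*s
a(g) = -5 - 5*g
O(U) = 1578 + U + U² (O(U) = U + (U² + 1578) = U + (1578 + U²) = 1578 + U + U²)
4961170/(-3363763) - 2610335/O(a(-33)) = 4961170/(-3363763) - 2610335/(1578 + (-5 - 5*(-33)) + (-5 - 5*(-33))²) = 4961170*(-1/3363763) - 2610335/(1578 + (-5 + 165) + (-5 + 165)²) = -4961170/3363763 - 2610335/(1578 + 160 + 160²) = -4961170/3363763 - 2610335/(1578 + 160 + 25600) = -4961170/3363763 - 2610335/27338 = -8916176756065/91958552894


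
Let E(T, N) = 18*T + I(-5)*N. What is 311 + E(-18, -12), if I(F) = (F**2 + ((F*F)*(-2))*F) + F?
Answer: -3253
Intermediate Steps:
I(F) = F + F**2 - 2*F**3 (I(F) = (F**2 + (F**2*(-2))*F) + F = (F**2 + (-2*F**2)*F) + F = (F**2 - 2*F**3) + F = F + F**2 - 2*F**3)
E(T, N) = 18*T + 270*N (E(T, N) = 18*T + (-5*(1 - 5 - 2*(-5)**2))*N = 18*T + (-5*(1 - 5 - 2*25))*N = 18*T + (-5*(1 - 5 - 50))*N = 18*T + (-5*(-54))*N = 18*T + 270*N)
311 + E(-18, -12) = 311 + (18*(-18) + 270*(-12)) = 311 + (-324 - 3240) = 311 - 3564 = -3253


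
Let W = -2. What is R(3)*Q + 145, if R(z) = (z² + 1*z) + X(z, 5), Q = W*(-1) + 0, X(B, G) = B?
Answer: 175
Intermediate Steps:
Q = 2 (Q = -2*(-1) + 0 = 2 + 0 = 2)
R(z) = z² + 2*z (R(z) = (z² + 1*z) + z = (z² + z) + z = (z + z²) + z = z² + 2*z)
R(3)*Q + 145 = (3*(2 + 3))*2 + 145 = (3*5)*2 + 145 = 15*2 + 145 = 30 + 145 = 175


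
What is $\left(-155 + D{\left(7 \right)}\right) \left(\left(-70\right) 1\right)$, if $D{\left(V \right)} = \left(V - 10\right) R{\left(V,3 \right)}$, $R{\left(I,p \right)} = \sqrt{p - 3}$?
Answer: $10850$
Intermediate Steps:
$R{\left(I,p \right)} = \sqrt{-3 + p}$
$D{\left(V \right)} = 0$ ($D{\left(V \right)} = \left(V - 10\right) \sqrt{-3 + 3} = \left(V - 10\right) \sqrt{0} = \left(-10 + V\right) 0 = 0$)
$\left(-155 + D{\left(7 \right)}\right) \left(\left(-70\right) 1\right) = \left(-155 + 0\right) \left(\left(-70\right) 1\right) = \left(-155\right) \left(-70\right) = 10850$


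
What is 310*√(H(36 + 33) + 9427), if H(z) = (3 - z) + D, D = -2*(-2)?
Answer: 310*√9365 ≈ 30000.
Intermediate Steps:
D = 4
H(z) = 7 - z (H(z) = (3 - z) + 4 = 7 - z)
310*√(H(36 + 33) + 9427) = 310*√((7 - (36 + 33)) + 9427) = 310*√((7 - 1*69) + 9427) = 310*√((7 - 69) + 9427) = 310*√(-62 + 9427) = 310*√9365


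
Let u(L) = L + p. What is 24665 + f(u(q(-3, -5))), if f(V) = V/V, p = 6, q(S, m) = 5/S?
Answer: 24666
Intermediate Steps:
u(L) = 6 + L (u(L) = L + 6 = 6 + L)
f(V) = 1
24665 + f(u(q(-3, -5))) = 24665 + 1 = 24666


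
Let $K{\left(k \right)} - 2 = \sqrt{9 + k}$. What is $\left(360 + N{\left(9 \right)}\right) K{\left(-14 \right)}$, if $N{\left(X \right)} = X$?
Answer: $738 + 369 i \sqrt{5} \approx 738.0 + 825.11 i$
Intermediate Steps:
$K{\left(k \right)} = 2 + \sqrt{9 + k}$
$\left(360 + N{\left(9 \right)}\right) K{\left(-14 \right)} = \left(360 + 9\right) \left(2 + \sqrt{9 - 14}\right) = 369 \left(2 + \sqrt{-5}\right) = 369 \left(2 + i \sqrt{5}\right) = 738 + 369 i \sqrt{5}$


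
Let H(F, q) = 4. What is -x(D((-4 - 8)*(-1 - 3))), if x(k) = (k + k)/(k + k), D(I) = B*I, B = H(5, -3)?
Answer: -1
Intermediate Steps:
B = 4
D(I) = 4*I
x(k) = 1 (x(k) = (2*k)/((2*k)) = (2*k)*(1/(2*k)) = 1)
-x(D((-4 - 8)*(-1 - 3))) = -1*1 = -1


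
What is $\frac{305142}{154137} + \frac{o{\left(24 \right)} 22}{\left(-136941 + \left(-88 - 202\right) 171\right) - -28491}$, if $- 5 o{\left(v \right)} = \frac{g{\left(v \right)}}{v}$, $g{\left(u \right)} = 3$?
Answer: $\frac{321498176369}{162398743200} \approx 1.9797$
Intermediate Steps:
$o{\left(v \right)} = - \frac{3}{5 v}$ ($o{\left(v \right)} = - \frac{3 \frac{1}{v}}{5} = - \frac{3}{5 v}$)
$\frac{305142}{154137} + \frac{o{\left(24 \right)} 22}{\left(-136941 + \left(-88 - 202\right) 171\right) - -28491} = \frac{305142}{154137} + \frac{- \frac{3}{5 \cdot 24} \cdot 22}{\left(-136941 + \left(-88 - 202\right) 171\right) - -28491} = 305142 \cdot \frac{1}{154137} + \frac{\left(- \frac{3}{5}\right) \frac{1}{24} \cdot 22}{\left(-136941 - 49590\right) + \left(-49161 + 77652\right)} = \frac{101714}{51379} + \frac{\left(- \frac{1}{40}\right) 22}{\left(-136941 - 49590\right) + 28491} = \frac{101714}{51379} - \frac{11}{20 \left(-186531 + 28491\right)} = \frac{101714}{51379} - \frac{11}{20 \left(-158040\right)} = \frac{101714}{51379} - - \frac{11}{3160800} = \frac{101714}{51379} + \frac{11}{3160800} = \frac{321498176369}{162398743200}$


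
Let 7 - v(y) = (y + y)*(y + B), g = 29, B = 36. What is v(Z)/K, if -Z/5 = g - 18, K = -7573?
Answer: 2083/7573 ≈ 0.27506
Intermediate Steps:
Z = -55 (Z = -5*(29 - 18) = -5*11 = -55)
v(y) = 7 - 2*y*(36 + y) (v(y) = 7 - (y + y)*(y + 36) = 7 - 2*y*(36 + y))
v(Z)/K = (7 - 72*(-55) - 2*(-55)²)/(-7573) = (7 + 3960 - 2*3025)*(-1/7573) = (7 + 3960 - 6050)*(-1/7573) = -2083*(-1/7573) = 2083/7573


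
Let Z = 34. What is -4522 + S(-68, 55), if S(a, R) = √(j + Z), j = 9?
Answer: -4522 + √43 ≈ -4515.4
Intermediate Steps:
S(a, R) = √43 (S(a, R) = √(9 + 34) = √43)
-4522 + S(-68, 55) = -4522 + √43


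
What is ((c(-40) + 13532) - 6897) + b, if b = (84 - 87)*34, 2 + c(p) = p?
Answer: 6491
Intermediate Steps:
c(p) = -2 + p
b = -102 (b = -3*34 = -102)
((c(-40) + 13532) - 6897) + b = (((-2 - 40) + 13532) - 6897) - 102 = ((-42 + 13532) - 6897) - 102 = (13490 - 6897) - 102 = 6593 - 102 = 6491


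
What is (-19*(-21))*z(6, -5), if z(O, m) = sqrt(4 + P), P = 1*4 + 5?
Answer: 399*sqrt(13) ≈ 1438.6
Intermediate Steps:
P = 9 (P = 4 + 5 = 9)
z(O, m) = sqrt(13) (z(O, m) = sqrt(4 + 9) = sqrt(13))
(-19*(-21))*z(6, -5) = (-19*(-21))*sqrt(13) = 399*sqrt(13)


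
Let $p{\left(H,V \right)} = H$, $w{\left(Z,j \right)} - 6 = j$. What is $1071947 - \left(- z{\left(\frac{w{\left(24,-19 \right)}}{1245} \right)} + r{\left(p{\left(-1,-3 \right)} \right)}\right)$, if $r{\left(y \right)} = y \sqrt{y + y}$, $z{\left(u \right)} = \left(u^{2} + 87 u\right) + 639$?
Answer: $\frac{1662533706724}{1550025} + i \sqrt{2} \approx 1.0726 \cdot 10^{6} + 1.4142 i$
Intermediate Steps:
$w{\left(Z,j \right)} = 6 + j$
$z{\left(u \right)} = 639 + u^{2} + 87 u$
$r{\left(y \right)} = \sqrt{2} y^{\frac{3}{2}}$ ($r{\left(y \right)} = y \sqrt{2 y} = y \sqrt{2} \sqrt{y} = \sqrt{2} y^{\frac{3}{2}}$)
$1071947 - \left(- z{\left(\frac{w{\left(24,-19 \right)}}{1245} \right)} + r{\left(p{\left(-1,-3 \right)} \right)}\right) = 1071947 - \left(-639 + \sqrt{2} \left(-1\right)^{\frac{3}{2}} - \frac{\left(6 - 19\right)^{2}}{1550025} - \frac{87 \left(6 - 19\right)}{1245}\right) = 1071947 - \left(- \frac{990466144}{1550025} + \sqrt{2} \left(- i\right) - \left(-1131\right) \frac{1}{1245}\right) = 1071947 + \left(\left(639 + \left(- \frac{13}{1245}\right)^{2} + 87 \left(- \frac{13}{1245}\right)\right) - - i \sqrt{2}\right) = 1071947 + \left(\left(639 + \frac{169}{1550025} - \frac{377}{415}\right) + i \sqrt{2}\right) = 1071947 + \left(\frac{989058049}{1550025} + i \sqrt{2}\right) = \frac{1662533706724}{1550025} + i \sqrt{2}$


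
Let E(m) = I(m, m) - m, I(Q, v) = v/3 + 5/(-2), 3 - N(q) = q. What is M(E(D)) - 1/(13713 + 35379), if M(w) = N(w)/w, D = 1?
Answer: -1816423/932748 ≈ -1.9474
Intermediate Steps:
N(q) = 3 - q
I(Q, v) = -5/2 + v/3 (I(Q, v) = v*(⅓) + 5*(-½) = v/3 - 5/2 = -5/2 + v/3)
E(m) = -5/2 - 2*m/3 (E(m) = (-5/2 + m/3) - m = -5/2 - 2*m/3)
M(w) = (3 - w)/w
M(E(D)) - 1/(13713 + 35379) = (3 - (-5/2 - ⅔*1))/(-5/2 - ⅔*1) - 1/(13713 + 35379) = (3 - (-5/2 - ⅔))/(-5/2 - ⅔) - 1/49092 = (3 - 1*(-19/6))/(-19/6) - 1*1/49092 = -6*(3 + 19/6)/19 - 1/49092 = -6/19*37/6 - 1/49092 = -37/19 - 1/49092 = -1816423/932748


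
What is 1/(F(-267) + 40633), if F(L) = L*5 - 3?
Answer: 1/39295 ≈ 2.5449e-5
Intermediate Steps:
F(L) = -3 + 5*L (F(L) = 5*L - 3 = -3 + 5*L)
1/(F(-267) + 40633) = 1/((-3 + 5*(-267)) + 40633) = 1/((-3 - 1335) + 40633) = 1/(-1338 + 40633) = 1/39295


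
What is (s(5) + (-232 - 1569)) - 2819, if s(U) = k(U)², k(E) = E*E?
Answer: -3995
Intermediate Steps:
k(E) = E²
s(U) = U⁴ (s(U) = (U²)² = U⁴)
(s(5) + (-232 - 1569)) - 2819 = (5⁴ + (-232 - 1569)) - 2819 = (625 - 1801) - 2819 = -1176 - 2819 = -3995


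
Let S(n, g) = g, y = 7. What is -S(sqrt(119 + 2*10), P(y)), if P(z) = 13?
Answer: -13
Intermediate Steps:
-S(sqrt(119 + 2*10), P(y)) = -1*13 = -13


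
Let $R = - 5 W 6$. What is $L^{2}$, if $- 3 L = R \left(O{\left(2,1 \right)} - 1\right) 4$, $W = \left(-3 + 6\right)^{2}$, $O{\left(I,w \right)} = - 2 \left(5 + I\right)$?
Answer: $29160000$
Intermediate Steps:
$O{\left(I,w \right)} = -10 - 2 I$
$W = 9$ ($W = 3^{2} = 9$)
$R = -270$ ($R = \left(-5\right) 9 \cdot 6 = \left(-45\right) 6 = -270$)
$L = -5400$ ($L = - \frac{\left(-270\right) \left(\left(-10 - 4\right) - 1\right) 4}{3} = - \frac{\left(-270\right) \left(-14 - 1\right) 4}{3} = - \frac{\left(-270\right) \left(\left(-15\right) 4\right)}{3} = - \frac{\left(-270\right) \left(-60\right)}{3} = \left(- \frac{1}{3}\right) 16200 = -5400$)
$L^{2} = \left(-5400\right)^{2} = 29160000$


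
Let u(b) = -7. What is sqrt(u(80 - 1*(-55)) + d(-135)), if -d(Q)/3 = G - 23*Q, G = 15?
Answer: I*sqrt(9367) ≈ 96.783*I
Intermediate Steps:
d(Q) = -45 + 69*Q (d(Q) = -3*(15 - 23*Q) = -45 + 69*Q)
sqrt(u(80 - 1*(-55)) + d(-135)) = sqrt(-7 + (-45 + 69*(-135))) = sqrt(-7 + (-45 - 9315)) = sqrt(-7 - 9360) = sqrt(-9367) = I*sqrt(9367)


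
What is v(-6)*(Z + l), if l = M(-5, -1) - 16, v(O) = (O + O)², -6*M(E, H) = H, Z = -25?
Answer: -5880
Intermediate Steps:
M(E, H) = -H/6
v(O) = 4*O² (v(O) = (2*O)² = 4*O²)
l = -95/6 (l = -⅙*(-1) - 16 = ⅙ - 16 = -95/6 ≈ -15.833)
v(-6)*(Z + l) = (4*(-6)²)*(-25 - 95/6) = (4*36)*(-245/6) = 144*(-245/6) = -5880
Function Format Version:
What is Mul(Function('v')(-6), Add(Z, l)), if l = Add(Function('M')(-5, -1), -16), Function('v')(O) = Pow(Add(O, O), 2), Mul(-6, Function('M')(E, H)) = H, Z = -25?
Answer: -5880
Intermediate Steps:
Function('M')(E, H) = Mul(Rational(-1, 6), H)
Function('v')(O) = Mul(4, Pow(O, 2)) (Function('v')(O) = Pow(Mul(2, O), 2) = Mul(4, Pow(O, 2)))
l = Rational(-95, 6) (l = Add(Mul(Rational(-1, 6), -1), -16) = Add(Rational(1, 6), -16) = Rational(-95, 6) ≈ -15.833)
Mul(Function('v')(-6), Add(Z, l)) = Mul(Mul(4, Pow(-6, 2)), Add(-25, Rational(-95, 6))) = Mul(Mul(4, 36), Rational(-245, 6)) = Mul(144, Rational(-245, 6)) = -5880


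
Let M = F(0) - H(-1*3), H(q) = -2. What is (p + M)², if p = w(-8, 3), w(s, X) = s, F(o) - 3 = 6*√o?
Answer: 9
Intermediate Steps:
F(o) = 3 + 6*√o
M = 5 (M = (3 + 6*√0) - 1*(-2) = (3 + 6*0) + 2 = (3 + 0) + 2 = 3 + 2 = 5)
p = -8
(p + M)² = (-8 + 5)² = (-3)² = 9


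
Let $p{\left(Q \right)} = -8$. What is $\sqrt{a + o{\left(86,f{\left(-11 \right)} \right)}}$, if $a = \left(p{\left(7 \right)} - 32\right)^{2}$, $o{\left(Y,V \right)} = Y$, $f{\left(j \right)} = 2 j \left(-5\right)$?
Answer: $\sqrt{1686} \approx 41.061$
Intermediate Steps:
$f{\left(j \right)} = - 10 j$
$a = 1600$ ($a = \left(-8 - 32\right)^{2} = \left(-40\right)^{2} = 1600$)
$\sqrt{a + o{\left(86,f{\left(-11 \right)} \right)}} = \sqrt{1600 + 86} = \sqrt{1686}$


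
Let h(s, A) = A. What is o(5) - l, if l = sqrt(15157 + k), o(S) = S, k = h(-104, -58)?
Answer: 5 - sqrt(15099) ≈ -117.88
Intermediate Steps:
k = -58
l = sqrt(15099) (l = sqrt(15157 - 58) = sqrt(15099) ≈ 122.88)
o(5) - l = 5 - sqrt(15099)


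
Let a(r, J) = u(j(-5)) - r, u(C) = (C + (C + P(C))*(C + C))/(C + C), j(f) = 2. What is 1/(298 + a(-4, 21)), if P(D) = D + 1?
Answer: 2/615 ≈ 0.0032520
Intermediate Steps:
P(D) = 1 + D
u(C) = (C + 2*C*(1 + 2*C))/(2*C) (u(C) = (C + (C + (1 + C))*(C + C))/(C + C) = (C + (1 + 2*C)*(2*C))/((2*C)) = (C + 2*C*(1 + 2*C))*(1/(2*C)) = (C + 2*C*(1 + 2*C))/(2*C))
a(r, J) = 11/2 - r (a(r, J) = (3/2 + 2*2) - r = (3/2 + 4) - r = 11/2 - r)
1/(298 + a(-4, 21)) = 1/(298 + (11/2 - 1*(-4))) = 1/(298 + (11/2 + 4)) = 1/(298 + 19/2) = 1/(615/2) = 2/615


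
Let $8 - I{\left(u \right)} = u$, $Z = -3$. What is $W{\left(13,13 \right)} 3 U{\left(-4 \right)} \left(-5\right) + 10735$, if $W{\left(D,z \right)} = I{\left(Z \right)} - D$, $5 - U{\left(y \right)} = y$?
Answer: $11005$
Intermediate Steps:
$U{\left(y \right)} = 5 - y$
$I{\left(u \right)} = 8 - u$
$W{\left(D,z \right)} = 11 - D$ ($W{\left(D,z \right)} = \left(8 - -3\right) - D = \left(8 + 3\right) - D = 11 - D$)
$W{\left(13,13 \right)} 3 U{\left(-4 \right)} \left(-5\right) + 10735 = \left(11 - 13\right) 3 \left(5 - -4\right) \left(-5\right) + 10735 = \left(11 - 13\right) 3 \left(5 + 4\right) \left(-5\right) + 10735 = - 2 \cdot 3 \cdot 9 \left(-5\right) + 10735 = - 2 \cdot 27 \left(-5\right) + 10735 = \left(-2\right) \left(-135\right) + 10735 = 270 + 10735 = 11005$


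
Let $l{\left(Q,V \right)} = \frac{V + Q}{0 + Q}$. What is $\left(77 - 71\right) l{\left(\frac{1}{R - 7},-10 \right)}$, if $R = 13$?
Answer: $-354$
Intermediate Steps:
$l{\left(Q,V \right)} = \frac{Q + V}{Q}$
$\left(77 - 71\right) l{\left(\frac{1}{R - 7},-10 \right)} = \left(77 - 71\right) \frac{\frac{1}{13 - 7} - 10}{\frac{1}{13 - 7}} = 6 \frac{\frac{1}{6} - 10}{\frac{1}{6}} = 6 \frac{1}{\frac{1}{6}} \left(\frac{1}{6} - 10\right) = 6 \cdot 6 \left(- \frac{59}{6}\right) = 6 \left(-59\right) = -354$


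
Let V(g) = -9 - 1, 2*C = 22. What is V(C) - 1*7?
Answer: -17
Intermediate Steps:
C = 11 (C = (1/2)*22 = 11)
V(g) = -10
V(C) - 1*7 = -10 - 1*7 = -10 - 7 = -17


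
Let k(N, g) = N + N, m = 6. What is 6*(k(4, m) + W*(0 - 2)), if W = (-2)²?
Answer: 0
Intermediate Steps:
k(N, g) = 2*N
W = 4
6*(k(4, m) + W*(0 - 2)) = 6*(2*4 + 4*(0 - 2)) = 6*(8 + 4*(-2)) = 6*(8 - 8) = 6*0 = 0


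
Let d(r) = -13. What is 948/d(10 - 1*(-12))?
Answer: -948/13 ≈ -72.923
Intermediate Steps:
948/d(10 - 1*(-12)) = 948/(-13) = 948*(-1/13) = -948/13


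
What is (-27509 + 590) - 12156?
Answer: -39075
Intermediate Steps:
(-27509 + 590) - 12156 = -26919 - 12156 = -39075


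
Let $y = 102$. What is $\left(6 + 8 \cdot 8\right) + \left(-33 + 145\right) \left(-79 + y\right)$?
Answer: $2646$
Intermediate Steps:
$\left(6 + 8 \cdot 8\right) + \left(-33 + 145\right) \left(-79 + y\right) = \left(6 + 8 \cdot 8\right) + \left(-33 + 145\right) \left(-79 + 102\right) = \left(6 + 64\right) + 112 \cdot 23 = 70 + 2576 = 2646$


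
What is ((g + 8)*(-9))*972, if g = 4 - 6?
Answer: -52488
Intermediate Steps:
g = -2
((g + 8)*(-9))*972 = ((-2 + 8)*(-9))*972 = (6*(-9))*972 = -54*972 = -52488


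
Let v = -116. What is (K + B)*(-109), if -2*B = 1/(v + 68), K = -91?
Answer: 952115/96 ≈ 9917.9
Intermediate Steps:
B = 1/96 (B = -1/(2*(-116 + 68)) = -½/(-48) = -½*(-1/48) = 1/96 ≈ 0.010417)
(K + B)*(-109) = (-91 + 1/96)*(-109) = -8735/96*(-109) = 952115/96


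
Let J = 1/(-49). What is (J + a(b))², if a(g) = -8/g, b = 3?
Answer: 156025/21609 ≈ 7.2204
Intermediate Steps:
J = -1/49 ≈ -0.020408
(J + a(b))² = (-1/49 - 8/3)² = (-395/147)² = 156025/21609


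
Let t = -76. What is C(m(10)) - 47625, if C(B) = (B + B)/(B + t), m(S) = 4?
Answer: -428626/9 ≈ -47625.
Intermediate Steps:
C(B) = 2*B/(-76 + B) (C(B) = (B + B)/(B - 76) = (2*B)/(-76 + B) = 2*B/(-76 + B))
C(m(10)) - 47625 = 2*4/(-76 + 4) - 47625 = 2*4/(-72) - 47625 = 2*4*(-1/72) - 47625 = -⅑ - 47625 = -428626/9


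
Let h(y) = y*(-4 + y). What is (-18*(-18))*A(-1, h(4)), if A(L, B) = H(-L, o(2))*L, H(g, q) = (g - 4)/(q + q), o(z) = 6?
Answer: 81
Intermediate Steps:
H(g, q) = (-4 + g)/(2*q) (H(g, q) = (-4 + g)/((2*q)) = (-4 + g)*(1/(2*q)) = (-4 + g)/(2*q))
A(L, B) = L*(-1/3 - L/12) (A(L, B) = ((1/2)*(-4 - L)/6)*L = ((1/2)*(1/6)*(-4 - L))*L = (-1/3 - L/12)*L = L*(-1/3 - L/12))
(-18*(-18))*A(-1, h(4)) = (-18*(-18))*(-1/12*(-1)*(4 - 1)) = 324*(-1/12*(-1)*3) = 324*(1/4) = 81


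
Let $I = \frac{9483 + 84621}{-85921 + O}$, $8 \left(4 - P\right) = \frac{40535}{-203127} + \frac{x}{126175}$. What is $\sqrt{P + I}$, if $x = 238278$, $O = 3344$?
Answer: $\frac{\sqrt{154993773848103324079104601662}}{241875575583180} \approx 1.6277$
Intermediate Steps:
$P = \frac{776859383519}{205036393800}$ ($P = 4 - \frac{\frac{40535}{-203127} + \frac{238278}{126175}}{8} = 4 - \frac{40535 \left(- \frac{1}{203127}\right) + 238278 \cdot \frac{1}{126175}}{8} = 4 - \frac{- \frac{40535}{203127} + \frac{238278}{126175}}{8} = 4 - \frac{43286191681}{205036393800} = \frac{776859383519}{205036393800} \approx 3.7889$)
$I = - \frac{94104}{82577}$ ($I = \frac{9483 + 84621}{-85921 + 3344} = \frac{94104}{-82577} = 94104 \left(- \frac{1}{82577}\right) = - \frac{94104}{82577} \approx -1.1396$)
$\sqrt{P + I} = \sqrt{\frac{776859383519}{205036393800} - \frac{94104}{82577}} = \sqrt{\frac{44855972510693263}{16931290290822600}} = \frac{\sqrt{154993773848103324079104601662}}{241875575583180}$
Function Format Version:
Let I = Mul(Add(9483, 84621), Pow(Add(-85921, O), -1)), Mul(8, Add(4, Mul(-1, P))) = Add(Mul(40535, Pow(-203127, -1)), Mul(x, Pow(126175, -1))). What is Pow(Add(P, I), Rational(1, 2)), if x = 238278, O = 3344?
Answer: Mul(Rational(1, 241875575583180), Pow(154993773848103324079104601662, Rational(1, 2))) ≈ 1.6277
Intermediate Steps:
P = Rational(776859383519, 205036393800) (P = Add(4, Mul(Rational(-1, 8), Add(Mul(40535, Pow(-203127, -1)), Mul(238278, Pow(126175, -1))))) = Add(4, Mul(Rational(-1, 8), Add(Mul(40535, Rational(-1, 203127)), Mul(238278, Rational(1, 126175))))) = Add(4, Mul(Rational(-1, 8), Add(Rational(-40535, 203127), Rational(238278, 126175)))) = Add(4, Mul(Rational(-1, 8), Rational(43286191681, 25629549225))) = Add(4, Rational(-43286191681, 205036393800)) = Rational(776859383519, 205036393800) ≈ 3.7889)
I = Rational(-94104, 82577) (I = Mul(Add(9483, 84621), Pow(Add(-85921, 3344), -1)) = Mul(94104, Pow(-82577, -1)) = Mul(94104, Rational(-1, 82577)) = Rational(-94104, 82577) ≈ -1.1396)
Pow(Add(P, I), Rational(1, 2)) = Pow(Add(Rational(776859383519, 205036393800), Rational(-94104, 82577)), Rational(1, 2)) = Pow(Rational(44855972510693263, 16931290290822600), Rational(1, 2)) = Mul(Rational(1, 241875575583180), Pow(154993773848103324079104601662, Rational(1, 2)))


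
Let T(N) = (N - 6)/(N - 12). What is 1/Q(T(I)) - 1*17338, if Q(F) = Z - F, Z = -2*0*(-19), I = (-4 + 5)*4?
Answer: -17342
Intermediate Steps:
I = 4 (I = 1*4 = 4)
T(N) = (-6 + N)/(-12 + N)
Z = 0 (Z = 0*(-19) = 0)
Q(F) = -F (Q(F) = 0 - F = -F)
1/Q(T(I)) - 1*17338 = 1/(-(-6 + 4)/(-12 + 4)) - 1*17338 = 1/(-(-2)/(-8)) - 17338 = 1/(-(-1)*(-2)/8) - 17338 = 1/(-1*¼) - 17338 = 1/(-¼) - 17338 = -4 - 17338 = -17342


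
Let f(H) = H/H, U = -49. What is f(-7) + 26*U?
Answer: -1273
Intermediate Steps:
f(H) = 1
f(-7) + 26*U = 1 + 26*(-49) = 1 - 1274 = -1273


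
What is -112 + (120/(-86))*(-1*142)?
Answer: 3704/43 ≈ 86.140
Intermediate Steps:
-112 + (120/(-86))*(-1*142) = -112 + (120*(-1/86))*(-142) = -112 - 60/43*(-142) = -112 + 8520/43 = 3704/43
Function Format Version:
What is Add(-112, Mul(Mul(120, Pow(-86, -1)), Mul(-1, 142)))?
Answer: Rational(3704, 43) ≈ 86.140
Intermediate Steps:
Add(-112, Mul(Mul(120, Pow(-86, -1)), Mul(-1, 142))) = Add(-112, Mul(Mul(120, Rational(-1, 86)), -142)) = Add(-112, Mul(Rational(-60, 43), -142)) = Add(-112, Rational(8520, 43)) = Rational(3704, 43)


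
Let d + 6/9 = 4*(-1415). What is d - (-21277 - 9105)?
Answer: 74164/3 ≈ 24721.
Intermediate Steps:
d = -16982/3 (d = -⅔ + 4*(-1415) = -⅔ - 5660 = -16982/3 ≈ -5660.7)
d - (-21277 - 9105) = -16982/3 - (-21277 - 9105) = -16982/3 - 1*(-30382) = -16982/3 + 30382 = 74164/3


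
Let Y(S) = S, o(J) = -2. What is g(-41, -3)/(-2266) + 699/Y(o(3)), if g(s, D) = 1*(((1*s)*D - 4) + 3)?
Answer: -792089/2266 ≈ -349.55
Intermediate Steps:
g(s, D) = -1 + D*s (g(s, D) = 1*((s*D - 4) + 3) = 1*((D*s - 4) + 3) = 1*((-4 + D*s) + 3) = 1*(-1 + D*s) = -1 + D*s)
g(-41, -3)/(-2266) + 699/Y(o(3)) = (-1 - 3*(-41))/(-2266) + 699/(-2) = (-1 + 123)*(-1/2266) + 699*(-½) = 122*(-1/2266) - 699/2 = -61/1133 - 699/2 = -792089/2266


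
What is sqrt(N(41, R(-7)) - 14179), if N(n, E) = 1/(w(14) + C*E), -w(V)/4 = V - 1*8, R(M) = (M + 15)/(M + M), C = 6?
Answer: 5*I*sqrt(326685)/24 ≈ 119.08*I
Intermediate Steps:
R(M) = (15 + M)/(2*M) (R(M) = (15 + M)/((2*M)) = (15 + M)*(1/(2*M)) = (15 + M)/(2*M))
w(V) = 32 - 4*V (w(V) = -4*(V - 1*8) = -4*(V - 8) = -4*(-8 + V) = 32 - 4*V)
N(n, E) = 1/(-24 + 6*E) (N(n, E) = 1/((32 - 4*14) + 6*E) = 1/((32 - 56) + 6*E) = 1/(-24 + 6*E))
sqrt(N(41, R(-7)) - 14179) = sqrt(1/(6*(-4 + (1/2)*(15 - 7)/(-7))) - 14179) = sqrt(1/(6*(-4 + (1/2)*(-1/7)*8)) - 14179) = sqrt(1/(6*(-4 - 4/7)) - 14179) = sqrt(1/(6*(-32/7)) - 14179) = sqrt((1/6)*(-7/32) - 14179) = sqrt(-7/192 - 14179) = sqrt(-2722375/192) = 5*I*sqrt(326685)/24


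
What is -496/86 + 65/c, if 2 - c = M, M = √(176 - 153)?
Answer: -10302/817 - 65*√23/19 ≈ -29.016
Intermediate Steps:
M = √23 ≈ 4.7958
c = 2 - √23 ≈ -2.7958
-496/86 + 65/c = -496/86 + 65/(2 - √23) = -496*1/86 + 65/(2 - √23) = -248/43 + 65/(2 - √23)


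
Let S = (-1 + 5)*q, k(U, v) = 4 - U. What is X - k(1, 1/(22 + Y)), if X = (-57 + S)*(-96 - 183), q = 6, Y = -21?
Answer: 9204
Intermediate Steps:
S = 24 (S = (-1 + 5)*6 = 4*6 = 24)
X = 9207 (X = (-57 + 24)*(-96 - 183) = -33*(-279) = 9207)
X - k(1, 1/(22 + Y)) = 9207 - (4 - 1*1) = 9207 - (4 - 1) = 9207 - 1*3 = 9207 - 3 = 9204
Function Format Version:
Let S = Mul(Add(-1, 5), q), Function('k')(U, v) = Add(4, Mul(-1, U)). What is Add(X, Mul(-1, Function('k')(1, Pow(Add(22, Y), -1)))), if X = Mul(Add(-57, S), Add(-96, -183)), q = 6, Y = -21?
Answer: 9204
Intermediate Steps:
S = 24 (S = Mul(Add(-1, 5), 6) = Mul(4, 6) = 24)
X = 9207 (X = Mul(Add(-57, 24), Add(-96, -183)) = Mul(-33, -279) = 9207)
Add(X, Mul(-1, Function('k')(1, Pow(Add(22, Y), -1)))) = Add(9207, Mul(-1, Add(4, Mul(-1, 1)))) = Add(9207, Mul(-1, Add(4, -1))) = Add(9207, Mul(-1, 3)) = Add(9207, -3) = 9204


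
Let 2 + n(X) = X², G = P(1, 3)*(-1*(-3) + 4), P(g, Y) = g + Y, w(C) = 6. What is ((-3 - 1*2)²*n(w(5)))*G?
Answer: 23800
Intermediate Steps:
P(g, Y) = Y + g
G = 28 (G = (3 + 1)*(-1*(-3) + 4) = 4*(3 + 4) = 4*7 = 28)
n(X) = -2 + X²
((-3 - 1*2)²*n(w(5)))*G = ((-3 - 1*2)²*(-2 + 6²))*28 = ((-3 - 2)²*(-2 + 36))*28 = ((-5)²*34)*28 = (25*34)*28 = 850*28 = 23800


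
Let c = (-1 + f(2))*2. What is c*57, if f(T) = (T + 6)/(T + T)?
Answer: 114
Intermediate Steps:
f(T) = (6 + T)/(2*T) (f(T) = (6 + T)/((2*T)) = (6 + T)*(1/(2*T)) = (6 + T)/(2*T))
c = 2 (c = (-1 + (½)*(6 + 2)/2)*2 = (-1 + (½)*(½)*8)*2 = (-1 + 2)*2 = 1*2 = 2)
c*57 = 2*57 = 114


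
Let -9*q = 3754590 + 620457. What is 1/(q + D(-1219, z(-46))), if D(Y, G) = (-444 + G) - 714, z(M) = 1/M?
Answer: -138/67243861 ≈ -2.0522e-6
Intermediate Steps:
q = -1458349/3 (q = -(3754590 + 620457)/9 = -⅑*4375047 = -1458349/3 ≈ -4.8612e+5)
D(Y, G) = -1158 + G
1/(q + D(-1219, z(-46))) = 1/(-1458349/3 + (-1158 + 1/(-46))) = 1/(-1458349/3 + (-1158 - 1/46)) = 1/(-1458349/3 - 53269/46) = 1/(-67243861/138) = -138/67243861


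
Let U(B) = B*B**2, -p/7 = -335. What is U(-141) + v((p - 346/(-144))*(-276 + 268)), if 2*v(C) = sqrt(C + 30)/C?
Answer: -2803221 - 3*I*sqrt(168743)/338026 ≈ -2.8032e+6 - 0.0036457*I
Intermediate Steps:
p = 2345 (p = -7*(-335) = 2345)
U(B) = B**3
v(C) = sqrt(30 + C)/(2*C) (v(C) = (sqrt(C + 30)/C)/2 = (sqrt(30 + C)/C)/2 = sqrt(30 + C)/(2*C))
U(-141) + v((p - 346/(-144))*(-276 + 268)) = (-141)**3 + sqrt(30 + (2345 - 346/(-144))*(-276 + 268))/(2*(((2345 - 346/(-144))*(-276 + 268)))) = -2803221 + sqrt(30 + (2345 - 346*(-1/144))*(-8))/(2*(((2345 - 346*(-1/144))*(-8)))) = -2803221 + sqrt(30 + (2345 + 173/72)*(-8))/(2*(((2345 + 173/72)*(-8)))) = -2803221 + sqrt(30 + (169013/72)*(-8))/(2*(((169013/72)*(-8)))) = -2803221 + sqrt(30 - 169013/9)/(2*(-169013/9)) = -2803221 + (1/2)*(-9/169013)*sqrt(-168743/9) = -2803221 + (1/2)*(-9/169013)*(I*sqrt(168743)/3) = -2803221 - 3*I*sqrt(168743)/338026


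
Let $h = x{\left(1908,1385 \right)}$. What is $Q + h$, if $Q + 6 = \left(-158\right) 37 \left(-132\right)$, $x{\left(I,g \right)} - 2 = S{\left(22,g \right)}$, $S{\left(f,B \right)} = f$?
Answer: $771690$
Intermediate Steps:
$x{\left(I,g \right)} = 24$ ($x{\left(I,g \right)} = 2 + 22 = 24$)
$h = 24$
$Q = 771666$ ($Q = -6 + \left(-158\right) 37 \left(-132\right) = -6 - -771672 = -6 + 771672 = 771666$)
$Q + h = 771666 + 24 = 771690$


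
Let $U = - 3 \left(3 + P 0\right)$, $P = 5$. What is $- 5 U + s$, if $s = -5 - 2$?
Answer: $38$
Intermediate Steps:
$U = -9$ ($U = - 3 \left(3 + 5 \cdot 0\right) = - 3 \left(3 + 0\right) = \left(-3\right) 3 = -9$)
$s = -7$ ($s = -5 - 2 = -7$)
$- 5 U + s = \left(-5\right) \left(-9\right) - 7 = 45 - 7 = 38$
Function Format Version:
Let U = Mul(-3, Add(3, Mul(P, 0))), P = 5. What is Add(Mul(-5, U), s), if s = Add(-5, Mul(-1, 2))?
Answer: 38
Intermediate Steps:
U = -9 (U = Mul(-3, Add(3, Mul(5, 0))) = Mul(-3, Add(3, 0)) = Mul(-3, 3) = -9)
s = -7 (s = Add(-5, -2) = -7)
Add(Mul(-5, U), s) = Add(Mul(-5, -9), -7) = Add(45, -7) = 38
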